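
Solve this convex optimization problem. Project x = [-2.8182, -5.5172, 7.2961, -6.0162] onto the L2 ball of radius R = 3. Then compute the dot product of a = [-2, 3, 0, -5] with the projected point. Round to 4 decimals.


Step 1: Compute ||x|| (intermediates to 6 decimals).
||x|| = sqrt((-2.8182)^2 + (-5.5172)^2 + 7.2961^2 + (-6.0162)^2) = 11.305286
Step 2: Project.
Since ||x|| > R, scale = R/||x|| = 3/11.305286 = 0.265363, proj(x) = scale * x
proj(x) = [-0.747846, -1.464061, 1.936115, -1.596477]
Step 3: Dot product.
a^T * proj(x) = -2*(-0.747846) + 3*(-1.464061) + 0*1.936115 - 5*(-1.596477) = 5.0859


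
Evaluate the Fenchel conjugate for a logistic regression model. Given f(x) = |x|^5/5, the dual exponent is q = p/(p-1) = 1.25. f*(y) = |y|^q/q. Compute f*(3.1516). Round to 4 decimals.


The conjugate exponent q satisfies 1/p + 1/q = 1.
p = 5, so q = 5/(5 - 1) = 1.25
|y|^q = 3.1516^1.25 = 4.1992
f*(3.1516) = 4.1992 / 1.25 = 3.3593


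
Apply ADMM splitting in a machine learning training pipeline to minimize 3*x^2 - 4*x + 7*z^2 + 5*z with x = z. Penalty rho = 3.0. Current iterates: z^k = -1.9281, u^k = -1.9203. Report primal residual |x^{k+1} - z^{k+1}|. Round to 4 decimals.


ADMM iteration with rho = 3.0, z^k = -1.9281, u^k = -1.9203
Step 1: x-update.
Minimize 3*x^2 - 4*x + (3.0/2)*(x + 1.9281 - 1.9203)^2
FOC: (2*3 + 3.0)*x = 4 + 3.0*(-1.9281 + 1.9203)
x^{k+1} = 0.4418
Step 2: z-update.
Minimize 7*z^2 + 5*z + (3.0/2)*(0.4418 - z - 1.9203)^2
FOC: (2*7 + 3.0)*z = -5 + 3.0*(0.4418 - 1.9203)
z^{k+1} = -0.555
Step 3: u-update.
u^{k+1} = -1.9203 + 0.4418 + 0.555 = -0.9234
Step 4: Primal residual = |0.4418 + 0.555| = 0.9969


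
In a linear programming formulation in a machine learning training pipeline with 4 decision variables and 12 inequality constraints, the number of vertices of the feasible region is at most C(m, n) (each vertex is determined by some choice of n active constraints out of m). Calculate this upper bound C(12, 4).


Each vertex corresponds to some choice of n active constraints out of m, so the number of vertices is at most C(m, n) = m! / (n!(m-n)!).
m = 12, n = 4
Numerator: 12 * 11 * 10 * 9
Denominator: 4! = 24
C(12, 4) = 495


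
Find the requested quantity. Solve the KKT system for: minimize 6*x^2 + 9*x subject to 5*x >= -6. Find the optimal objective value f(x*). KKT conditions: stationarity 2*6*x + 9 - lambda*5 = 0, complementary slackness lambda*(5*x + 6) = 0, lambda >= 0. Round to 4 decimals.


Step 1: Try lambda = 0 (constraint inactive).
Stationarity: 2*6*x + 9 = 0
x* = -9/(2*6) = -0.75
Check constraint: 5*-0.75 = -3.75 >= -6 -- satisfied.
Step 2: Compute optimal value.
f(x*) = 6*(-0.75)^2 + 9*(-0.75) = -3.375


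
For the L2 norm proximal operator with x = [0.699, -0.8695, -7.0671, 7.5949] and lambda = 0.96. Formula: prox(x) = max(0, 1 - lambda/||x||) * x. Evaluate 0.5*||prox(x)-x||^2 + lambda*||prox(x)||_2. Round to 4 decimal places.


Step 1: Compute ||x||.
||x|| = 10.4341
Step 2: Compute scaling factor.
scale = max(0, 1 - 0.96/10.4341) = 0.908
Step 3: prox(x) = [0.6347, -0.7895, -6.4169, 6.8961]
||prox(x)|| = 9.4741
Step 4: Proximal objective.
0.5*||prox-x||^2 = 0.4608
lambda*||prox|| = 9.0951
Total = 9.556


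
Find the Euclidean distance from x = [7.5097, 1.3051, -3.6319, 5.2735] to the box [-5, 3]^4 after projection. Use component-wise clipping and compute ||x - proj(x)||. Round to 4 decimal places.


Project each component onto [-5, 3].
clip(7.5097) = 3.0, clip(1.3051) = 1.3051, clip(-3.6319) = -3.6319, clip(5.2735) = 3.0
Projection = [3.0, 1.3051, -3.6319, 3.0]
Squared diffs: [20.3374, 0.0, 0.0, 5.1688]
Distance = sqrt(25.5062) = 5.0504


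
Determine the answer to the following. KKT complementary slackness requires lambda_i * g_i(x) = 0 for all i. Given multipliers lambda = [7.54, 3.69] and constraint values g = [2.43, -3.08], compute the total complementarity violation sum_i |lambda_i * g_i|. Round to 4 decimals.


KKT complementary slackness check:
lambda_1 * g_1 = 7.54 * 2.43 = 18.3222
lambda_2 * g_2 = 3.69 * -3.08 = -11.3652
Total violation = 18.3222 + 11.3652 = 29.6874


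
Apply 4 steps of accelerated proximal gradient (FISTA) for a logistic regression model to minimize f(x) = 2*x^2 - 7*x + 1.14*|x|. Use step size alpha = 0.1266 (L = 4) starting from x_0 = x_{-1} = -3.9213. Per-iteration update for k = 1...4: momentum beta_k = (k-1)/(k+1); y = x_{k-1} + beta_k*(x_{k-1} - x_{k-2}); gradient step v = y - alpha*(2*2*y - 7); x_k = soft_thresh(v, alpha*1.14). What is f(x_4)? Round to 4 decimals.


FISTA on f(x) = 2*x^2 - 7*x + 1.14*|x|
L = 4, alpha = 0.1266
Iteration 1: beta = 0.0, y = -3.9213 + 0.0*(-3.9213 + 3.9213) = -3.9213
  grad(y) = -22.6852, v = y - alpha*grad = -1.0494
  prox(v) = soft_thresh(-1.0494, 0.1443) = -0.905
Iteration 2: beta = 0.3333, y = -0.905 + 0.3333*(-0.905 + 3.9213) = 0.1004
  grad(y) = -6.5984, v = y - alpha*grad = 0.9358
  prox(v) = soft_thresh(0.9358, 0.1443) = 0.7914
Iteration 3: beta = 0.5, y = 0.7914 + 0.5*(0.7914 + 0.905) = 1.6397
  grad(y) = -0.4414, v = y - alpha*grad = 1.6955
  prox(v) = soft_thresh(1.6955, 0.1443) = 1.5512
Iteration 4: beta = 0.6, y = 1.5512 + 0.6*(1.5512 - 0.7914) = 2.0071
  grad(y) = 1.0283, v = y - alpha*grad = 1.8769
  prox(v) = soft_thresh(1.8769, 0.1443) = 1.7326
f(x_4) = 2*1.7326^2 - 7*1.7326 + 1.14*|1.7326| = -4.1493


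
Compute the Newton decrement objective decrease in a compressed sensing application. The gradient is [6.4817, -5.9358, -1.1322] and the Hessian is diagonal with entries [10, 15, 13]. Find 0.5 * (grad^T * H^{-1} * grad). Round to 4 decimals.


Step 1: H is diagonal, so H^(-1) * g = [0.6482, -0.3957, -0.0871].
Step 2: g^T H^(-1) g = sum_i g_i^2 / H_ii
  = (6.4817)^2/10 + (-5.9358)^2/15 + (-1.1322)^2/13
  = 4.2012 + 2.3489 + 0.0986 = 6.6488
Step 3: Objective decrease = 0.5 * g^T H^(-1) g = 3.3244


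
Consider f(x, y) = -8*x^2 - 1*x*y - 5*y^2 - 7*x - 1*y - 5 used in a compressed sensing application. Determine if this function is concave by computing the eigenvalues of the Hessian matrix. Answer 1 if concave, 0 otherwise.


The Hessian of f(x,y) = -8*x^2 - 1*x*y - 5*y^2 - 7*x - 1*y - 5 is:
H = [[-16, -1], [-1, -10]]
Trace = -16 - 10 = -26
Determinant = -16*-10 - (-1)^2 = 159
Discriminant = (-26)^2 - 4*159 = 40.0
Eigenvalues: lambda_1 = -16.1623, lambda_2 = -9.8377
The function is concave.

1


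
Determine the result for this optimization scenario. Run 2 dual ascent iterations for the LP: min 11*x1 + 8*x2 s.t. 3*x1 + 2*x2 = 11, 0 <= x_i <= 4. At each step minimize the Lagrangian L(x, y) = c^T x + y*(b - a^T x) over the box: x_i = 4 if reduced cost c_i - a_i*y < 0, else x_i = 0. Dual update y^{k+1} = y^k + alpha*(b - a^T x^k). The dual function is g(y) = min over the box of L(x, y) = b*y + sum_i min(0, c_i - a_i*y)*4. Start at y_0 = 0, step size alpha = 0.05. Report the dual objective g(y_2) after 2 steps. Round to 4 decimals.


Dual ascent for LP: min 11*x1 + 8*x2, 3*x1 + 2*x2 = 11, 0 <= x_i <= 4
Step 1: y^k = 0.0, reduced costs: (11.0, 8.0)
  x^k = (0.0, 0.0), subgradient = b - a^T x = 11.0
  y^{k+1} = 0.0 + 0.05*11.0 = 0.55
Step 2: y^k = 0.55, reduced costs: (9.35, 6.9)
  x^k = (0.0, 0.0), subgradient = b - a^T x = 11.0
  y^{k+1} = 0.55 + 0.05*11.0 = 1.1
Dual objective at y_2 = 1.1: reduced costs (7.7, 5.8), box minimizer x = (0.0, 0.0)
g(y_2) = b*y + (c1 - a1*y)*x1 + (c2 - a2*y)*x2 = 11*1.1 + 7.7*0.0 + 5.8*0.0 = 12.1 + 0.0 + 0.0 = 12.1


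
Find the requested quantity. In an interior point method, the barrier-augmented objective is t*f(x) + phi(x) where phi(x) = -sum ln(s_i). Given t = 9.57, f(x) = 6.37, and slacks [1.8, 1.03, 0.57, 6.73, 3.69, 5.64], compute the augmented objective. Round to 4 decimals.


Step 1: Compute log-barrier.
ln values: [0.5878, 0.0296, -0.5621, 1.9066, 1.3056, 1.7299]
phi = -(0.5878 + 0.0296 - 0.5621 + 1.9066 + 1.3056 + 1.7299) = -4.9973
Step 2: Compute augmented objective.
t*f(x) = 9.57*6.37 = 60.9609
Total = 60.9609 - 4.9973 = 55.9636


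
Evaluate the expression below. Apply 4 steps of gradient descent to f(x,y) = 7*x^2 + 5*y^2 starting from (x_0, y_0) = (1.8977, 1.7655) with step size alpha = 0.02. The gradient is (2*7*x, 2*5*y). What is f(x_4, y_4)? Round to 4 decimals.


Gradient descent on f(x,y) = 7*x^2 + 5*y^2.
Starting point: (1.8977, 1.7655), alpha = 0.02
Step 1: grad_x = 2*7*1.8977 = 26.5678, grad_y = 2*5*1.7655 = 17.655
  x_1 = 1.8977 - 0.02*26.5678 = 1.3663
  y_1 = 1.7655 - 0.02*17.655 = 1.4124
Step 2: grad_x = 2*7*1.3663 = 19.1288, grad_y = 2*5*1.4124 = 14.124
  x_2 = 1.3663 - 0.02*19.1288 = 0.9838
  y_2 = 1.4124 - 0.02*14.124 = 1.1299
Step 3: grad_x = 2*7*0.9838 = 13.7727, grad_y = 2*5*1.1299 = 11.2992
  x_3 = 0.9838 - 0.02*13.7727 = 0.7083
  y_3 = 1.1299 - 0.02*11.2992 = 0.9039
Step 4: grad_x = 2*7*0.7083 = 9.9164, grad_y = 2*5*0.9039 = 9.0394
  x_4 = 0.7083 - 0.02*9.9164 = 0.51
  y_4 = 0.9039 - 0.02*9.0394 = 0.7231
f(0.51, 0.7231) = 7*0.51^2 + 5*0.7231^2 = 4.4353


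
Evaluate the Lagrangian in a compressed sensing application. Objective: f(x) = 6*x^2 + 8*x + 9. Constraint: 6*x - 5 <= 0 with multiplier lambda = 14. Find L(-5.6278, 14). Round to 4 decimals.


Step 1: Evaluate f(x).
f(-5.6278) = 6*(-5.6278)^2 + 8*(-5.6278) + 9 = 154.0104
Step 2: Evaluate g(x).
g(-5.6278) = 6*-5.6278 - 5 = -38.7668
Step 3: Compute Lagrangian.
L = 154.0104 + 14*-38.7668 = -388.7248


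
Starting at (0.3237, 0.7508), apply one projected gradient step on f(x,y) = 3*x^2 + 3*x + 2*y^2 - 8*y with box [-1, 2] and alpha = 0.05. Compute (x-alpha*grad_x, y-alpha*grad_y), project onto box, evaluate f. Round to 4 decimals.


Step 1: Compute gradient at (0.3237, 0.7508).
grad_x = 2*3*0.3237 + 3 = 4.9422
grad_y = 2*2*0.7508 - 8 = -4.9968
Step 2: Gradient step.
x_raw = 0.3237 - 0.05*4.9422 = 0.0766
y_raw = 0.7508 - 0.05*-4.9968 = 1.0006
Step 3: Project onto [-1, 2].
x_proj = clip(0.0766) = 0.0766
y_proj = clip(1.0006) = 1.0006
Step 4: Evaluate f.
f(0.0766, 1.0006) = -5.7552


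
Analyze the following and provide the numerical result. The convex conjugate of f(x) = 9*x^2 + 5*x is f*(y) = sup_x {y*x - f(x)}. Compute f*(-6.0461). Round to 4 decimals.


f*(y) = sup_x {y*x - a*x^2 - b*x} = sup_x {(y-b)*x - a*x^2}
FOC: (y - b) - 2a*x = 0 => x* = (y - b)/(2a)
x* = (-6.0461 - 5)/(2*9) = -0.6137
f*(-6.0461) = (y-b)^2/(4a) = (-6.0461 - 5)^2/(4*9)
= 122.0163/36 = 3.3893


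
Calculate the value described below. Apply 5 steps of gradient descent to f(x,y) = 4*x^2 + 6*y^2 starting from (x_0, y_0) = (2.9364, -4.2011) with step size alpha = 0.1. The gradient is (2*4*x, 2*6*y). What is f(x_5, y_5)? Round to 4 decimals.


Gradient descent on f(x,y) = 4*x^2 + 6*y^2.
Starting point: (2.9364, -4.2011), alpha = 0.1
Step 1: grad_x = 2*4*2.9364 = 23.4912, grad_y = 2*6*-4.2011 = -50.4132
  x_1 = 2.9364 - 0.1*23.4912 = 0.5873
  y_1 = -4.2011 - 0.1*-50.4132 = 0.8402
Step 2: grad_x = 2*4*0.5873 = 4.6982, grad_y = 2*6*0.8402 = 10.0826
  x_2 = 0.5873 - 0.1*4.6982 = 0.1175
  y_2 = 0.8402 - 0.1*10.0826 = -0.168
Step 3: grad_x = 2*4*0.1175 = 0.9396, grad_y = 2*6*-0.168 = -2.0165
  x_3 = 0.1175 - 0.1*0.9396 = 0.0235
  y_3 = -0.168 - 0.1*-2.0165 = 0.0336
Step 4: grad_x = 2*4*0.0235 = 0.1879, grad_y = 2*6*0.0336 = 0.4033
  x_4 = 0.0235 - 0.1*0.1879 = 0.0047
  y_4 = 0.0336 - 0.1*0.4033 = -0.0067
Step 5: grad_x = 2*4*0.0047 = 0.0376, grad_y = 2*6*-0.0067 = -0.0807
  x_5 = 0.0047 - 0.1*0.0376 = 0.0009
  y_5 = -0.0067 - 0.1*-0.0807 = 0.0013
f(0.0009, 0.0013) = 4*0.0009^2 + 6*0.0013^2 = 0.0


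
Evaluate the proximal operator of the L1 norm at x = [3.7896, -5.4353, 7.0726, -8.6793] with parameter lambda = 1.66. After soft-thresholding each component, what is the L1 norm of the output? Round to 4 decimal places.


Soft-thresholding with lambda = 1.66:
prox(3.7896) = sign(3.7896)*max(|3.7896| - 1.66, 0) = 2.1296
prox(-5.4353) = sign(-5.4353)*max(|-5.4353| - 1.66, 0) = -3.7753
prox(7.0726) = sign(7.0726)*max(|7.0726| - 1.66, 0) = 5.4126
prox(-8.6793) = sign(-8.6793)*max(|-8.6793| - 1.66, 0) = -7.0193
prox(x) = [2.1296, -3.7753, 5.4126, -7.0193]
||prox(x)||_1 = 2.1296 + 3.7753 + 5.4126 + 7.0193 = 18.3368


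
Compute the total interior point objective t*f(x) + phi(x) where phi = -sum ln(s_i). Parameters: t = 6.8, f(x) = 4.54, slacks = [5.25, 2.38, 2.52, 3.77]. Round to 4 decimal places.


Step 1: Compute log-barrier.
ln values: [1.6582, 0.8671, 0.9243, 1.3271]
phi = -(1.6582 + 0.8671 + 0.9243 + 1.3271) = -4.7767
Step 2: Compute augmented objective.
t*f(x) = 6.8*4.54 = 30.872
Total = 30.872 - 4.7767 = 26.0953


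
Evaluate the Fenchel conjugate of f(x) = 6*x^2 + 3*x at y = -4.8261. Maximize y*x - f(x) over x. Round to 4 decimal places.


f*(y) = sup_x {y*x - a*x^2 - b*x} = sup_x {(y-b)*x - a*x^2}
FOC: (y - b) - 2a*x = 0 => x* = (y - b)/(2a)
x* = (-4.8261 - 3)/(2*6) = -0.6522
f*(-4.8261) = (y-b)^2/(4a) = (-4.8261 - 3)^2/(4*6)
= 61.2478/24 = 2.552


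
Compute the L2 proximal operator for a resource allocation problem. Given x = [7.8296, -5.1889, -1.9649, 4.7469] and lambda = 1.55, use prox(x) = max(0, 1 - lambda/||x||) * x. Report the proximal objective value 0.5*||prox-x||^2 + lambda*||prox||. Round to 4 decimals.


Step 1: Compute ||x||.
||x|| = 10.7061
Step 2: Compute scaling factor.
scale = max(0, 1 - 1.55/10.7061) = 0.8552
Step 3: prox(x) = [6.6961, -4.4377, -1.6804, 4.0597]
||prox(x)|| = 9.1561
Step 4: Proximal objective.
0.5*||prox-x||^2 = 1.2013
lambda*||prox|| = 14.192
Total = 15.3933


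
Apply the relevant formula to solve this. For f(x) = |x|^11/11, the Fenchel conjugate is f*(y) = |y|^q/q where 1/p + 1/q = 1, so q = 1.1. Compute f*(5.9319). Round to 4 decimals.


The conjugate exponent q satisfies 1/p + 1/q = 1.
p = 11, so q = 11/(11 - 1) = 1.1
|y|^q = 5.9319^1.1 = 7.0878
f*(5.9319) = 7.0878 / 1.1 = 6.4435


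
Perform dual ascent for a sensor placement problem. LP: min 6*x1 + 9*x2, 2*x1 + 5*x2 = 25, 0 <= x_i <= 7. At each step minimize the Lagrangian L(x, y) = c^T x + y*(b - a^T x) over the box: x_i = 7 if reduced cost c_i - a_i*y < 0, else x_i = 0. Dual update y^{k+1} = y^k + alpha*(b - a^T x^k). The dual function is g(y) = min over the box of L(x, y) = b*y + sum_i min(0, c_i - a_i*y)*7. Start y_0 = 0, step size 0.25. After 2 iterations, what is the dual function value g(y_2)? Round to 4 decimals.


Dual ascent for LP: min 6*x1 + 9*x2, 2*x1 + 5*x2 = 25, 0 <= x_i <= 7
Step 1: y^k = 0.0, reduced costs: (6.0, 9.0)
  x^k = (0.0, 0.0), subgradient = b - a^T x = 25.0
  y^{k+1} = 0.0 + 0.25*25.0 = 6.25
Step 2: y^k = 6.25, reduced costs: (-6.5, -22.25)
  x^k = (7.0, 7.0), subgradient = b - a^T x = -24.0
  y^{k+1} = 6.25 + 0.25*-24.0 = 0.25
Dual objective at y_2 = 0.25: reduced costs (5.5, 7.75), box minimizer x = (0.0, 0.0)
g(y_2) = b*y + (c1 - a1*y)*x1 + (c2 - a2*y)*x2 = 25*0.25 + 5.5*0.0 + 7.75*0.0 = 6.25 + 0.0 + 0.0 = 6.25


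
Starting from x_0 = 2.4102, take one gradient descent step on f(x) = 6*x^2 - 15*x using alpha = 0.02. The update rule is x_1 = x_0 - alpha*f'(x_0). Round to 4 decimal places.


We compute the gradient at x_0 and apply the update.
f'(x) = 12*x - 15
f'(2.4102) = 12*2.4102 - 15 = 13.9224
x_1 = 2.4102 - 0.02*13.9224 = 2.1318


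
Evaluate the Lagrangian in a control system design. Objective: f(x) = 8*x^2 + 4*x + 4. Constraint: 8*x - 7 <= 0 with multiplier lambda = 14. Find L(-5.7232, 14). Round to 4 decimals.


Step 1: Evaluate f(x).
f(-5.7232) = 8*(-5.7232)^2 + 4*(-5.7232) + 4 = 243.1473
Step 2: Evaluate g(x).
g(-5.7232) = 8*-5.7232 - 7 = -52.7856
Step 3: Compute Lagrangian.
L = 243.1473 + 14*-52.7856 = -495.8511


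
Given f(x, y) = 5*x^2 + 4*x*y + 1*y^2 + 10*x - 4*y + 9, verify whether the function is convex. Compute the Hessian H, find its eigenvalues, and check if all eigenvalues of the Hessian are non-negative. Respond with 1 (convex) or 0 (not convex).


The Hessian of f(x,y) = 5*x^2 + 4*x*y + 1*y^2 + 10*x - 4*y + 9 is:
H = [[10, 4], [4, 2]]
Trace = 10 + 2 = 12
Determinant = 10*2 - (4)^2 = 4
Discriminant = (12)^2 - 4*4 = 128.0
Eigenvalues: lambda_1 = 0.3431, lambda_2 = 11.6569
The function is convex.

1


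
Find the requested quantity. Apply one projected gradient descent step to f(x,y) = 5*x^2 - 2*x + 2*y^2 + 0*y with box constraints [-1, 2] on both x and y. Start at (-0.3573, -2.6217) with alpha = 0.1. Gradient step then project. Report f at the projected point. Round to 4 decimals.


Step 1: Compute gradient at (-0.3573, -2.6217).
grad_x = 2*5*-0.3573 - 2 = -5.573
grad_y = 2*2*-2.6217 + 0 = -10.4868
Step 2: Gradient step.
x_raw = -0.3573 - 0.1*-5.573 = 0.2
y_raw = -2.6217 - 0.1*-10.4868 = -1.573
Step 3: Project onto [-1, 2].
x_proj = clip(0.2) = 0.2
y_proj = clip(-1.573) = -1.0
Step 4: Evaluate f.
f(0.2, -1.0) = 1.8


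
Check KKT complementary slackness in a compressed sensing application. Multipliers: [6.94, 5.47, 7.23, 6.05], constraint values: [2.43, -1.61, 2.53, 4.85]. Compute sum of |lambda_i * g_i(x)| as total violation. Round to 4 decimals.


KKT complementary slackness check:
lambda_1 * g_1 = 6.94 * 2.43 = 16.8642
lambda_2 * g_2 = 5.47 * -1.61 = -8.8067
lambda_3 * g_3 = 7.23 * 2.53 = 18.2919
lambda_4 * g_4 = 6.05 * 4.85 = 29.3425
Total violation = 16.8642 + 8.8067 + 18.2919 + 29.3425 = 73.3053


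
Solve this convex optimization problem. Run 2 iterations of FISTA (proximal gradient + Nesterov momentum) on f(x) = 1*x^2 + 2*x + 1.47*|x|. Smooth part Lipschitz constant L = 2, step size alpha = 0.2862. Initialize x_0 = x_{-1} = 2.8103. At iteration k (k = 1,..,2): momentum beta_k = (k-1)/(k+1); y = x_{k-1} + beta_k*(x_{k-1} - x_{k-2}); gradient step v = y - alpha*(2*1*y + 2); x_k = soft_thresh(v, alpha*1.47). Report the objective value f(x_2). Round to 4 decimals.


FISTA on f(x) = 1*x^2 + 2*x + 1.47*|x|
L = 2, alpha = 0.2862
Iteration 1: beta = 0.0, y = 2.8103 + 0.0*(2.8103 - 2.8103) = 2.8103
  grad(y) = 7.6206, v = y - alpha*grad = 0.6293
  prox(v) = soft_thresh(0.6293, 0.4207) = 0.2086
Iteration 2: beta = 0.3333, y = 0.2086 + 0.3333*(0.2086 - 2.8103) = -0.6587
  grad(y) = 0.6827, v = y - alpha*grad = -0.854
  prox(v) = soft_thresh(-0.854, 0.4207) = -0.4333
f(x_2) = 1*(-0.4333)^2 + 2*(-0.4333) + 1.47*|-0.4333| = -0.0419


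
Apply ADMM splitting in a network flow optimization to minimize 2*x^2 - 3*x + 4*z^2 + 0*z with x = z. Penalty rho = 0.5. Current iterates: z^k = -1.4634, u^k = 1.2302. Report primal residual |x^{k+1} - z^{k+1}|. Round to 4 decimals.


ADMM iteration with rho = 0.5, z^k = -1.4634, u^k = 1.2302
Step 1: x-update.
Minimize 2*x^2 - 3*x + (0.5/2)*(x + 1.4634 + 1.2302)^2
FOC: (2*2 + 0.5)*x = 3 + 0.5*(-1.4634 - 1.2302)
x^{k+1} = 0.3674
Step 2: z-update.
Minimize 4*z^2 + 0*z + (0.5/2)*(0.3674 - z + 1.2302)^2
FOC: (2*4 + 0.5)*z = 0 + 0.5*(0.3674 + 1.2302)
z^{k+1} = 0.094
Step 3: u-update.
u^{k+1} = 1.2302 + 0.3674 - 0.094 = 1.5036
Step 4: Primal residual = |0.3674 - 0.094| = 0.2734


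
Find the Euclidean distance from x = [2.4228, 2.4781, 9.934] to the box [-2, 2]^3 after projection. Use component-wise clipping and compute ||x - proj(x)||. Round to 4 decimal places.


Project each component onto [-2, 2].
clip(2.4228) = 2.0, clip(2.4781) = 2.0, clip(9.934) = 2.0
Projection = [2.0, 2.0, 2.0]
Squared diffs: [0.1788, 0.2286, 62.9484]
Distance = sqrt(63.3558) = 7.9596


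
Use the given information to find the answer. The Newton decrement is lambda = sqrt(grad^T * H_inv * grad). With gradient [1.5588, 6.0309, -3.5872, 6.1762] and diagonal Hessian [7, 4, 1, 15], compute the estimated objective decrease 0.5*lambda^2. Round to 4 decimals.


Step 1: H is diagonal, so H^(-1) * g = [0.2227, 1.5077, -3.5872, 0.4117].
Step 2: g^T H^(-1) g = sum_i g_i^2 / H_ii
  = (1.5588)^2/7 + (6.0309)^2/4 + (-3.5872)^2/1 + (6.1762)^2/15
  = 0.3471 + 9.0929 + 12.868 + 2.543 = 24.8511
Step 3: Objective decrease = 0.5 * g^T H^(-1) g = 12.4255


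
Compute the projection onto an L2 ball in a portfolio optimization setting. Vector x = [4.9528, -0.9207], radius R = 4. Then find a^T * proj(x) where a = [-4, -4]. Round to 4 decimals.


Step 1: Compute ||x|| (intermediates to 6 decimals).
||x|| = sqrt(4.9528^2 + (-0.9207)^2) = 5.03765
Step 2: Project.
Since ||x|| > R, scale = R/||x|| = 4/5.03765 = 0.794021, proj(x) = scale * x
proj(x) = [3.932627, -0.731055]
Step 3: Dot product.
a^T * proj(x) = -4*3.932627 - 4*(-0.731055) = -12.8063


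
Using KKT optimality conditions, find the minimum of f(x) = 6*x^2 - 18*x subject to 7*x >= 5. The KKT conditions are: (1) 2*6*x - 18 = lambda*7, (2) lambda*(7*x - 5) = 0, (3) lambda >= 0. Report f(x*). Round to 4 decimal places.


Step 1: Try lambda = 0 (constraint inactive).
Stationarity: 2*6*x - 18 = 0
x* = 18/(2*6) = 1.5
Check constraint: 7*1.5 = 10.5 >= 5 -- satisfied.
Step 2: Compute optimal value.
f(x*) = 6*1.5^2 - 18*1.5 = -13.5


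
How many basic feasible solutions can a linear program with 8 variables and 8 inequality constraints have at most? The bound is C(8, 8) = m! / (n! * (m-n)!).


Each vertex corresponds to some choice of n active constraints out of m, so the number of vertices is at most C(m, n) = m! / (n!(m-n)!).
m = 8, n = 8
Numerator: 8 * 7 * 6 * 5 * 4 * 3 * 2 * 1
Denominator: 8! = 40320
C(8, 8) = 1


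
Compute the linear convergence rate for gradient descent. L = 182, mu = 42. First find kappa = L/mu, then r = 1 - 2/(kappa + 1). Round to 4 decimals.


Step 1: Compute the condition number.
kappa = L/mu = 182/42 = 4.3333
Step 2: Compute the convergence rate.
r = 1 - 2/(kappa + 1) = 1 - 2*mu/(L + mu) = (L - mu)/(L + mu) = 140/224 = 0.625


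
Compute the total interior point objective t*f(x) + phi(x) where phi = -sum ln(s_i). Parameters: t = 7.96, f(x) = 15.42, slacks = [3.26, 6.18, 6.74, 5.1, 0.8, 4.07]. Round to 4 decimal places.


Step 1: Compute log-barrier.
ln values: [1.1817, 1.8213, 1.9081, 1.6292, -0.2231, 1.4036]
phi = -(1.1817 + 1.8213 + 1.9081 + 1.6292 - 0.2231 + 1.4036) = -7.7208
Step 2: Compute augmented objective.
t*f(x) = 7.96*15.42 = 122.7432
Total = 122.7432 - 7.7208 = 115.0224


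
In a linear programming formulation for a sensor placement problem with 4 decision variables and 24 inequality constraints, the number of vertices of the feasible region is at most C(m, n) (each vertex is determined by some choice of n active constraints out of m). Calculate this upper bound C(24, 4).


Each vertex corresponds to some choice of n active constraints out of m, so the number of vertices is at most C(m, n) = m! / (n!(m-n)!).
m = 24, n = 4
Numerator: 24 * 23 * 22 * 21
Denominator: 4! = 24
C(24, 4) = 10626


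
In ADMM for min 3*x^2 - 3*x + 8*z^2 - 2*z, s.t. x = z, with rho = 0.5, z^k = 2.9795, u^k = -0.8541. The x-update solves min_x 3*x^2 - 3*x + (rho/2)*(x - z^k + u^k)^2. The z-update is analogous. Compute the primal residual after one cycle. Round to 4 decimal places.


ADMM iteration with rho = 0.5, z^k = 2.9795, u^k = -0.8541
Step 1: x-update.
Minimize 3*x^2 - 3*x + (0.5/2)*(x - 2.9795 - 0.8541)^2
FOC: (2*3 + 0.5)*x = 3 + 0.5*(2.9795 + 0.8541)
x^{k+1} = 0.7564
Step 2: z-update.
Minimize 8*z^2 - 2*z + (0.5/2)*(0.7564 - z - 0.8541)^2
FOC: (2*8 + 0.5)*z = 2 + 0.5*(0.7564 - 0.8541)
z^{k+1} = 0.1183
Step 3: u-update.
u^{k+1} = -0.8541 + 0.7564 - 0.1183 = -0.2159
Step 4: Primal residual = |0.7564 - 0.1183| = 0.6382


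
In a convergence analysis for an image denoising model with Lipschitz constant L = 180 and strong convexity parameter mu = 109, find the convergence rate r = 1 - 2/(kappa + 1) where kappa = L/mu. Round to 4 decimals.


Step 1: Compute the condition number.
kappa = L/mu = 180/109 = 1.6514
Step 2: Compute the convergence rate.
r = 1 - 2/(kappa + 1) = 1 - 2*mu/(L + mu) = (L - mu)/(L + mu) = 71/289 = 0.2457


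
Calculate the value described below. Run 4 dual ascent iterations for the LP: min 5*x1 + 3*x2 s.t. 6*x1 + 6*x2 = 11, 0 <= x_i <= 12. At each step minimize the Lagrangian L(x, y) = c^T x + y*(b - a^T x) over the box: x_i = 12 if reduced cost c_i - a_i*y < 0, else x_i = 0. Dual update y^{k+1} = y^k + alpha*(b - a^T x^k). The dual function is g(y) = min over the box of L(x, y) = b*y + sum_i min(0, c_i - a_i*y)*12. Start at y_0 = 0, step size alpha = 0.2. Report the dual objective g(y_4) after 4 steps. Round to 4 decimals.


Dual ascent for LP: min 5*x1 + 3*x2, 6*x1 + 6*x2 = 11, 0 <= x_i <= 12
Step 1: y^k = 0.0, reduced costs: (5.0, 3.0)
  x^k = (0.0, 0.0), subgradient = b - a^T x = 11.0
  y^{k+1} = 0.0 + 0.2*11.0 = 2.2
Step 2: y^k = 2.2, reduced costs: (-8.2, -10.2)
  x^k = (12.0, 12.0), subgradient = b - a^T x = -133.0
  y^{k+1} = 2.2 + 0.2*-133.0 = -24.4
Step 3: y^k = -24.4, reduced costs: (151.4, 149.4)
  x^k = (0.0, 0.0), subgradient = b - a^T x = 11.0
  y^{k+1} = -24.4 + 0.2*11.0 = -22.2
Step 4: y^k = -22.2, reduced costs: (138.2, 136.2)
  x^k = (0.0, 0.0), subgradient = b - a^T x = 11.0
  y^{k+1} = -22.2 + 0.2*11.0 = -20.0
Dual objective at y_4 = -20.0: reduced costs (125.0, 123.0), box minimizer x = (0.0, 0.0)
g(y_4) = b*y + (c1 - a1*y)*x1 + (c2 - a2*y)*x2 = 11*(-20.0) + 125.0*0.0 + 123.0*0.0 = -220.0 + 0.0 + 0.0 = -220.0


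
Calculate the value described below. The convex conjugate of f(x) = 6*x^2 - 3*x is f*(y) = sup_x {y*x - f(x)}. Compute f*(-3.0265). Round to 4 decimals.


f*(y) = sup_x {y*x - a*x^2 - b*x} = sup_x {(y-b)*x - a*x^2}
FOC: (y - b) - 2a*x = 0 => x* = (y - b)/(2a)
x* = (-3.0265 + 3)/(2*6) = -0.0022
f*(-3.0265) = (y-b)^2/(4a) = (-3.0265 + 3)^2/(4*6)
= 0.0007/24 = 0.0


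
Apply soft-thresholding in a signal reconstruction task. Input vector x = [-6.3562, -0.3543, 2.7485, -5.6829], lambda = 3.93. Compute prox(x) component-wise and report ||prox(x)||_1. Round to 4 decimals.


Soft-thresholding with lambda = 3.93:
prox(-6.3562) = sign(-6.3562)*max(|-6.3562| - 3.93, 0) = -2.4262
prox(-0.3543) = sign(-0.3543)*max(|-0.3543| - 3.93, 0) = 0.0
prox(2.7485) = sign(2.7485)*max(|2.7485| - 3.93, 0) = 0.0
prox(-5.6829) = sign(-5.6829)*max(|-5.6829| - 3.93, 0) = -1.7529
prox(x) = [-2.4262, 0.0, 0.0, -1.7529]
||prox(x)||_1 = 2.4262 + 0.0 + 0.0 + 1.7529 = 4.1791


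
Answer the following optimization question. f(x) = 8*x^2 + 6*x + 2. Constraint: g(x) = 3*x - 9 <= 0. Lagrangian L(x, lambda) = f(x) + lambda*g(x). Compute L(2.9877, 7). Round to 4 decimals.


Step 1: Evaluate f(x).
f(2.9877) = 8*2.9877^2 + 6*2.9877 + 2 = 91.337
Step 2: Evaluate g(x).
g(2.9877) = 3*2.9877 - 9 = -0.0369
Step 3: Compute Lagrangian.
L = 91.337 + 7*-0.0369 = 91.0787


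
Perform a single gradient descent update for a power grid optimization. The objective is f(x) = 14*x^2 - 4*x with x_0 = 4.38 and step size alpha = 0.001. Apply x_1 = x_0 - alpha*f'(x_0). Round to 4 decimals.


We compute the gradient at x_0 and apply the update.
f'(x) = 28*x - 4
f'(4.38) = 28*4.38 - 4 = 118.64
x_1 = 4.38 - 0.001*118.64 = 4.2614


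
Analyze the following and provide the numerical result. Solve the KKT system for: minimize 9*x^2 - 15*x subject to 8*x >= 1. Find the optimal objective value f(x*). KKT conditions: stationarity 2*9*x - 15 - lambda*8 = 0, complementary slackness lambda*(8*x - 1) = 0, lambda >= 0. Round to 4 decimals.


Step 1: Try lambda = 0 (constraint inactive).
Stationarity: 2*9*x - 15 = 0
x* = 15/(2*9) = 5/6 = 0.8333 (rounded; the exact value 5/6 is used below)
Check constraint: 8*0.8333 = 6.6664 >= 1 -- satisfied.
Step 2: Compute optimal value.
f(x*) = 9*(5/6)^2 - 15*(5/6) = -6.25


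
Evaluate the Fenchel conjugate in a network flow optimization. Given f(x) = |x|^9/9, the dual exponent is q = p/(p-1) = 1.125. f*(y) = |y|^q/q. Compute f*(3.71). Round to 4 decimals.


The conjugate exponent q satisfies 1/p + 1/q = 1.
p = 9, so q = 9/(9 - 1) = 1.125
|y|^q = 3.71^1.125 = 4.3706
f*(3.71) = 4.3706 / 1.125 = 3.885


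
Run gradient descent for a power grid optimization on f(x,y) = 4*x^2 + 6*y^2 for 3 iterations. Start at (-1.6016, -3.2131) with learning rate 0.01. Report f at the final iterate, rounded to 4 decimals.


Gradient descent on f(x,y) = 4*x^2 + 6*y^2.
Starting point: (-1.6016, -3.2131), alpha = 0.01
Step 1: grad_x = 2*4*-1.6016 = -12.8128, grad_y = 2*6*-3.2131 = -38.5572
  x_1 = -1.6016 - 0.01*-12.8128 = -1.4735
  y_1 = -3.2131 - 0.01*-38.5572 = -2.8275
Step 2: grad_x = 2*4*-1.4735 = -11.7878, grad_y = 2*6*-2.8275 = -33.9303
  x_2 = -1.4735 - 0.01*-11.7878 = -1.3556
  y_2 = -2.8275 - 0.01*-33.9303 = -2.4882
Step 3: grad_x = 2*4*-1.3556 = -10.8448, grad_y = 2*6*-2.4882 = -29.8587
  x_3 = -1.3556 - 0.01*-10.8448 = -1.2471
  y_3 = -2.4882 - 0.01*-29.8587 = -2.1896
f(-1.2471, -2.1896) = 4*(-1.2471)^2 + 6*(-2.1896)^2 = 34.9886


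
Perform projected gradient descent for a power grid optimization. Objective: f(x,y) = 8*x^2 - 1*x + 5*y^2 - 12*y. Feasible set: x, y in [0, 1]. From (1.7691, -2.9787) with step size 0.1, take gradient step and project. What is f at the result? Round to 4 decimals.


Step 1: Compute gradient at (1.7691, -2.9787).
grad_x = 2*8*1.7691 - 1 = 27.3056
grad_y = 2*5*-2.9787 - 12 = -41.787
Step 2: Gradient step.
x_raw = 1.7691 - 0.1*27.3056 = -0.9615
y_raw = -2.9787 - 0.1*-41.787 = 1.2
Step 3: Project onto [0, 1].
x_proj = clip(-0.9615) = 0.0
y_proj = clip(1.2) = 1.0
Step 4: Evaluate f.
f(0.0, 1.0) = -7.0


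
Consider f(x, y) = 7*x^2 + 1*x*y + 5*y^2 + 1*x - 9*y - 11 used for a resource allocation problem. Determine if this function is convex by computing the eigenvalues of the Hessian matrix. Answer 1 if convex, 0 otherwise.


The Hessian of f(x,y) = 7*x^2 + 1*x*y + 5*y^2 + 1*x - 9*y - 11 is:
H = [[14, 1], [1, 10]]
Trace = 14 + 10 = 24
Determinant = 14*10 - (1)^2 = 139
Discriminant = (24)^2 - 4*139 = 20.0
Eigenvalues: lambda_1 = 9.7639, lambda_2 = 14.2361
The function is convex.

1


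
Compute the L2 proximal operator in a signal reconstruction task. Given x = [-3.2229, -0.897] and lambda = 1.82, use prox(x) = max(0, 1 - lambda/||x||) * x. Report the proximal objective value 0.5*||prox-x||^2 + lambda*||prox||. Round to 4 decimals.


Step 1: Compute ||x||.
||x|| = 3.3454
Step 2: Compute scaling factor.
scale = max(0, 1 - 1.82/3.3454) = 0.456
Step 3: prox(x) = [-1.4695, -0.409]
||prox(x)|| = 1.5254
Step 4: Proximal objective.
0.5*||prox-x||^2 = 1.6562
lambda*||prox|| = 2.7762
Total = 4.4324


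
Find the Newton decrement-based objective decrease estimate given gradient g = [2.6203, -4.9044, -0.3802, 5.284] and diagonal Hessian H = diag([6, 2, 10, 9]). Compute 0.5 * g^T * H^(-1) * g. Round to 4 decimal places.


Step 1: H is diagonal, so H^(-1) * g = [0.4367, -2.4522, -0.038, 0.5871].
Step 2: g^T H^(-1) g = sum_i g_i^2 / H_ii
  = (2.6203)^2/6 + (-4.9044)^2/2 + (-0.3802)^2/10 + (5.284)^2/9
  = 1.1443 + 12.0266 + 0.0145 + 3.1023 = 16.2876
Step 3: Objective decrease = 0.5 * g^T H^(-1) g = 8.1438


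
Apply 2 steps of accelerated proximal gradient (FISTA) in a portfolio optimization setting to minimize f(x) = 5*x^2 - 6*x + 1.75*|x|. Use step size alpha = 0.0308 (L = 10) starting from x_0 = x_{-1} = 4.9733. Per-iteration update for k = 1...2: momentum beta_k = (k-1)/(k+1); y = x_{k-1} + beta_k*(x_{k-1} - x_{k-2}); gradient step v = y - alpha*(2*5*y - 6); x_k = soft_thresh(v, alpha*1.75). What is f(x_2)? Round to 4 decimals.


FISTA on f(x) = 5*x^2 - 6*x + 1.75*|x|
L = 10, alpha = 0.0308
Iteration 1: beta = 0.0, y = 4.9733 + 0.0*(4.9733 - 4.9733) = 4.9733
  grad(y) = 43.733, v = y - alpha*grad = 3.6263
  prox(v) = soft_thresh(3.6263, 0.0539) = 3.5724
Iteration 2: beta = 0.3333, y = 3.5724 + 0.3333*(3.5724 - 4.9733) = 3.1055
  grad(y) = 25.0546, v = y - alpha*grad = 2.3338
  prox(v) = soft_thresh(2.3338, 0.0539) = 2.2799
f(x_2) = 5*2.2799^2 - 6*2.2799 + 1.75*|2.2799| = 16.2998


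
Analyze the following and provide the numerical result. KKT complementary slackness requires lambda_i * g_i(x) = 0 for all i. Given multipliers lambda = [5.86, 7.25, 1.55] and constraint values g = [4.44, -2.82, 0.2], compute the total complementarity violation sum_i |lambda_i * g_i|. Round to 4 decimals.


KKT complementary slackness check:
lambda_1 * g_1 = 5.86 * 4.44 = 26.0184
lambda_2 * g_2 = 7.25 * -2.82 = -20.445
lambda_3 * g_3 = 1.55 * 0.2 = 0.31
Total violation = 26.0184 + 20.445 + 0.31 = 46.7734


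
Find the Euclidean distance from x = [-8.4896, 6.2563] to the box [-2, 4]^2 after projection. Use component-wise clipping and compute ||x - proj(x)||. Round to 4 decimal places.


Project each component onto [-2, 4].
clip(-8.4896) = -2.0, clip(6.2563) = 4.0
Projection = [-2.0, 4.0]
Squared diffs: [42.1149, 5.0909]
Distance = sqrt(47.2058) = 6.8706


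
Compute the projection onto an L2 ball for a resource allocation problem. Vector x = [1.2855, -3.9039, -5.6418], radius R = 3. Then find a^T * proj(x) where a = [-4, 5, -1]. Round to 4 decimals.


Step 1: Compute ||x|| (intermediates to 6 decimals).
||x|| = sqrt(1.2855^2 + (-3.9039)^2 + (-5.6418)^2) = 6.980176
Step 2: Project.
Since ||x|| > R, scale = R/||x|| = 3/6.980176 = 0.429789, proj(x) = scale * x
proj(x) = [0.552494, -1.677853, -2.424784]
Step 3: Dot product.
a^T * proj(x) = -4*0.552494 + 5*(-1.677853) - 1*(-2.424784) = -8.1745


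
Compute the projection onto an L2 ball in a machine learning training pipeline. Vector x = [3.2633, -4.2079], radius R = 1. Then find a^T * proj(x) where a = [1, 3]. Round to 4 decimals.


Step 1: Compute ||x|| (intermediates to 6 decimals).
||x|| = sqrt(3.2633^2 + (-4.2079)^2) = 5.324993
Step 2: Project.
Since ||x|| > R, scale = R/||x|| = 1/5.324993 = 0.187794, proj(x) = scale * x
proj(x) = [0.612828, -0.790218]
Step 3: Dot product.
a^T * proj(x) = 1*0.612828 + 3*(-0.790218) = -1.7578


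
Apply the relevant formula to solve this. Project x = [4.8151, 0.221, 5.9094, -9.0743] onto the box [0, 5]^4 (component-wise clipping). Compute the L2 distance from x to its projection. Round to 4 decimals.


Project each component onto [0, 5].
clip(4.8151) = 4.8151, clip(0.221) = 0.221, clip(5.9094) = 5.0, clip(-9.0743) = 0.0
Projection = [4.8151, 0.221, 5.0, 0.0]
Squared diffs: [0.0, 0.0, 0.827, 82.3429]
Distance = sqrt(83.1699) = 9.1198


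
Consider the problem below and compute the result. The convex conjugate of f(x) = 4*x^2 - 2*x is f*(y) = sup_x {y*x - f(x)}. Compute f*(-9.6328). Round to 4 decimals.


f*(y) = sup_x {y*x - a*x^2 - b*x} = sup_x {(y-b)*x - a*x^2}
FOC: (y - b) - 2a*x = 0 => x* = (y - b)/(2a)
x* = (-9.6328 + 2)/(2*4) = -0.9541
f*(-9.6328) = (y-b)^2/(4a) = (-9.6328 + 2)^2/(4*4)
= 58.2596/16 = 3.6412


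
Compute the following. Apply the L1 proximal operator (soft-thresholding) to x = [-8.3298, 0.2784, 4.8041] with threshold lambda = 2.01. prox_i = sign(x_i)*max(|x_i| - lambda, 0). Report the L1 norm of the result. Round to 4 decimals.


Soft-thresholding with lambda = 2.01:
prox(-8.3298) = sign(-8.3298)*max(|-8.3298| - 2.01, 0) = -6.3198
prox(0.2784) = sign(0.2784)*max(|0.2784| - 2.01, 0) = 0.0
prox(4.8041) = sign(4.8041)*max(|4.8041| - 2.01, 0) = 2.7941
prox(x) = [-6.3198, 0.0, 2.7941]
||prox(x)||_1 = 6.3198 + 0.0 + 2.7941 = 9.1139


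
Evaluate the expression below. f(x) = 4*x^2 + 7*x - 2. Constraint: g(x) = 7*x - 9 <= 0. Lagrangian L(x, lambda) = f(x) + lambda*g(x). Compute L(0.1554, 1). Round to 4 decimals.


Step 1: Evaluate f(x).
f(0.1554) = 4*0.1554^2 + 7*0.1554 - 2 = -0.8156
Step 2: Evaluate g(x).
g(0.1554) = 7*0.1554 - 9 = -7.9122
Step 3: Compute Lagrangian.
L = -0.8156 + 1*-7.9122 = -8.7278


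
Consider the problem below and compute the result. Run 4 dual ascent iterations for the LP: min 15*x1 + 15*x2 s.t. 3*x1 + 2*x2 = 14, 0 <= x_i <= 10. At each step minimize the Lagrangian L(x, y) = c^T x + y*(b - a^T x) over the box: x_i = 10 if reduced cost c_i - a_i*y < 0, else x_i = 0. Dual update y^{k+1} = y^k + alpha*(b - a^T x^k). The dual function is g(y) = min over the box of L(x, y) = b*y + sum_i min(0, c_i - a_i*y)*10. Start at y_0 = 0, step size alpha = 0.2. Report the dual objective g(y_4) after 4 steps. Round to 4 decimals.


Dual ascent for LP: min 15*x1 + 15*x2, 3*x1 + 2*x2 = 14, 0 <= x_i <= 10
Step 1: y^k = 0.0, reduced costs: (15.0, 15.0)
  x^k = (0.0, 0.0), subgradient = b - a^T x = 14.0
  y^{k+1} = 0.0 + 0.2*14.0 = 2.8
Step 2: y^k = 2.8, reduced costs: (6.6, 9.4)
  x^k = (0.0, 0.0), subgradient = b - a^T x = 14.0
  y^{k+1} = 2.8 + 0.2*14.0 = 5.6
Step 3: y^k = 5.6, reduced costs: (-1.8, 3.8)
  x^k = (10.0, 0.0), subgradient = b - a^T x = -16.0
  y^{k+1} = 5.6 + 0.2*-16.0 = 2.4
Step 4: y^k = 2.4, reduced costs: (7.8, 10.2)
  x^k = (0.0, 0.0), subgradient = b - a^T x = 14.0
  y^{k+1} = 2.4 + 0.2*14.0 = 5.2
Dual objective at y_4 = 5.2: reduced costs (-0.6, 4.6), box minimizer x = (10.0, 0.0)
g(y_4) = b*y + (c1 - a1*y)*x1 + (c2 - a2*y)*x2 = 14*5.2 + (-0.6)*10.0 + 4.6*0.0 = 72.8 - 6.0 + 0.0 = 66.8


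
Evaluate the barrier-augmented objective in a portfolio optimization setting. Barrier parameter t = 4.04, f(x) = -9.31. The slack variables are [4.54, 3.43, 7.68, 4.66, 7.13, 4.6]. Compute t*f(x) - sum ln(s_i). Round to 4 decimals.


Step 1: Compute log-barrier.
ln values: [1.5129, 1.2326, 2.0386, 1.539, 1.9643, 1.5261]
phi = -(1.5129 + 1.2326 + 2.0386 + 1.539 + 1.9643 + 1.5261) = -9.8135
Step 2: Compute augmented objective.
t*f(x) = 4.04*-9.31 = -37.6124
Total = -37.6124 - 9.8135 = -47.4259


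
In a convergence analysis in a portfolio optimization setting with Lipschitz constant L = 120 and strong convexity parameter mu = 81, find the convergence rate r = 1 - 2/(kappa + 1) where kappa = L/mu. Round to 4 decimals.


Step 1: Compute the condition number.
kappa = L/mu = 120/81 = 1.4815
Step 2: Compute the convergence rate.
r = 1 - 2/(kappa + 1) = 1 - 2*mu/(L + mu) = (L - mu)/(L + mu) = 39/201 = 0.194


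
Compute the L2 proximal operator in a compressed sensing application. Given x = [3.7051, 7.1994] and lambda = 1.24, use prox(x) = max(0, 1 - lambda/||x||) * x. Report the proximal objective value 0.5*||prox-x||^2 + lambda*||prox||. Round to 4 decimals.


Step 1: Compute ||x||.
||x|| = 8.0969
Step 2: Compute scaling factor.
scale = max(0, 1 - 1.24/8.0969) = 0.8469
Step 3: prox(x) = [3.1377, 6.0968]
||prox(x)|| = 6.8569
Step 4: Proximal objective.
0.5*||prox-x||^2 = 0.7688
lambda*||prox|| = 8.5026
Total = 9.2713


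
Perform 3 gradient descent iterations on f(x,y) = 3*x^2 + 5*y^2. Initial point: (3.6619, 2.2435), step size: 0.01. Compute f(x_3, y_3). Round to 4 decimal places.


Gradient descent on f(x,y) = 3*x^2 + 5*y^2.
Starting point: (3.6619, 2.2435), alpha = 0.01
Step 1: grad_x = 2*3*3.6619 = 21.9714, grad_y = 2*5*2.2435 = 22.435
  x_1 = 3.6619 - 0.01*21.9714 = 3.4422
  y_1 = 2.2435 - 0.01*22.435 = 2.0192
Step 2: grad_x = 2*3*3.4422 = 20.6531, grad_y = 2*5*2.0192 = 20.1915
  x_2 = 3.4422 - 0.01*20.6531 = 3.2357
  y_2 = 2.0192 - 0.01*20.1915 = 1.8172
Step 3: grad_x = 2*3*3.2357 = 19.4139, grad_y = 2*5*1.8172 = 18.1724
  x_3 = 3.2357 - 0.01*19.4139 = 3.0415
  y_3 = 1.8172 - 0.01*18.1724 = 1.6355
f(3.0415, 1.6355) = 3*3.0415^2 + 5*1.6355^2 = 41.1269


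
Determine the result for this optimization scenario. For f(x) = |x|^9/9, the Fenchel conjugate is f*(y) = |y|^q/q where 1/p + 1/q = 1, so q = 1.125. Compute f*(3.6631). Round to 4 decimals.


The conjugate exponent q satisfies 1/p + 1/q = 1.
p = 9, so q = 9/(9 - 1) = 1.125
|y|^q = 3.6631^1.125 = 4.3085
f*(3.6631) = 4.3085 / 1.125 = 3.8298


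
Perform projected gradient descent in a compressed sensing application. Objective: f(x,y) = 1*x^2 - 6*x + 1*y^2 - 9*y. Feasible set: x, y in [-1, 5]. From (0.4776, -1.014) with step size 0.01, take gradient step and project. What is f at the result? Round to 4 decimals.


Step 1: Compute gradient at (0.4776, -1.014).
grad_x = 2*1*0.4776 - 6 = -5.0448
grad_y = 2*1*-1.014 - 9 = -11.028
Step 2: Gradient step.
x_raw = 0.4776 - 0.01*-5.0448 = 0.528
y_raw = -1.014 - 0.01*-11.028 = -0.9037
Step 3: Project onto [-1, 5].
x_proj = clip(0.528) = 0.528
y_proj = clip(-0.9037) = -0.9037
Step 4: Evaluate f.
f(0.528, -0.9037) = 6.0607


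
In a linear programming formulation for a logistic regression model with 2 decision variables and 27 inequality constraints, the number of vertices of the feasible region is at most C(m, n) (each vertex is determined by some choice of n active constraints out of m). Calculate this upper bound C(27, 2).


Each vertex corresponds to some choice of n active constraints out of m, so the number of vertices is at most C(m, n) = m! / (n!(m-n)!).
m = 27, n = 2
Numerator: 27 * 26
Denominator: 2! = 2
C(27, 2) = 351


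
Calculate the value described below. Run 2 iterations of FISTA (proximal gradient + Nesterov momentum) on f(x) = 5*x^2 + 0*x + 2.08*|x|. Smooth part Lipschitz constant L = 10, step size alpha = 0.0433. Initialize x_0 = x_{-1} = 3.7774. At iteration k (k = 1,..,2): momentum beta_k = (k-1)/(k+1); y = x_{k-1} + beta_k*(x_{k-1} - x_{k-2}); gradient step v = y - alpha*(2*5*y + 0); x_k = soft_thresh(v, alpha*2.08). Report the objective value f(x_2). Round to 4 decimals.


FISTA on f(x) = 5*x^2 + 0*x + 2.08*|x|
L = 10, alpha = 0.0433
Iteration 1: beta = 0.0, y = 3.7774 + 0.0*(3.7774 - 3.7774) = 3.7774
  grad(y) = 37.774, v = y - alpha*grad = 2.1418
  prox(v) = soft_thresh(2.1418, 0.0901) = 2.0517
Iteration 2: beta = 0.3333, y = 2.0517 + 0.3333*(2.0517 - 3.7774) = 1.4765
  grad(y) = 14.765, v = y - alpha*grad = 0.8372
  prox(v) = soft_thresh(0.8372, 0.0901) = 0.7471
f(x_2) = 5*0.7471^2 + 0*0.7471 + 2.08*|0.7471| = 4.3448
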